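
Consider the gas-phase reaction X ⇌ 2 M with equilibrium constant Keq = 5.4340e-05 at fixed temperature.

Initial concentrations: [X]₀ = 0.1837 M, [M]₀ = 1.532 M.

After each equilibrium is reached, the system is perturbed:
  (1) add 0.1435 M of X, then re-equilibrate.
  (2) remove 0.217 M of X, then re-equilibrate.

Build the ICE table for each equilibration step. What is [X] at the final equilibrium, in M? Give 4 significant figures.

Q₀ = 12.78 vs Keq = 5.4340e-05 ⇒ Q>K, reverse
Step 1:
                   X          M
  Initial     0.1837      1.532
  Change      0.7624     -1.525
  Equil       0.9461    0.00717
  solve Keq expr → x = -0.7624; check Q = 5.4340e-05
Then add 0.1435 M of X.
Step 2:
                   X          M
  Initial       1.09    0.00717
  Change  -2.6182e-04 5.2365e-04
  Equil        1.089   0.007694
  solve Keq expr → x = 2.6182e-04; check Q = 5.4340e-05
Then remove 0.217 M of X.
Step 3:
                   X          M
  Initial     0.8724   0.007694
  Change  4.0362e-04 -8.0723e-04
  Equil       0.8728   0.006887
  solve Keq expr → x = -4.0362e-04; check Q = 5.4340e-05

[X]_eq = 0.8728 M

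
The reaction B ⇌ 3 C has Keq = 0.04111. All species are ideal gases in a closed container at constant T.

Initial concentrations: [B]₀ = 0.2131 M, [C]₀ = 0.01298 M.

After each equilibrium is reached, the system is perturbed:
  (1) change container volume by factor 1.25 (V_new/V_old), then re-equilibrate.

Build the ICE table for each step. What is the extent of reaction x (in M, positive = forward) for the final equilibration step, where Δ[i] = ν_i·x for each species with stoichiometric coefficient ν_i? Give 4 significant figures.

x = 0.006863 M

Q₀ = 1.0262e-05 vs Keq = 0.04111 ⇒ Q<K, forward
Step 1:
                  B         C
  init       0.2131   0.01298
  Δ        -0.05754    0.1726
  eq         0.1556    0.1856
  solve Keq expr → x = 0.05754; check Q = 0.04111
Then change container volume by factor 1.25 (V_new/V_old).
Step 2:
                  B         C
  init       0.1244    0.1485
  Δ       -0.006863   0.02059
  eq         0.1176    0.1691
  solve Keq expr → x = 0.006863; check Q = 0.04111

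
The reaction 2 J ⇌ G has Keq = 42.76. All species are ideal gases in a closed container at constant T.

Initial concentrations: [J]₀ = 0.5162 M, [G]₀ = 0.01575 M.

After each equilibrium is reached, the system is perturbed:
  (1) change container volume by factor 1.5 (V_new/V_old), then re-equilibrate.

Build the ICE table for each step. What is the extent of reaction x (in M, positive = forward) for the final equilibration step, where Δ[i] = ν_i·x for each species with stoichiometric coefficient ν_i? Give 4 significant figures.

x = -0.00508 M

Q₀ = 0.05911 vs Keq = 42.76 ⇒ Q<K, forward
Step 1:
                  J         G
  Initial    0.5162   0.01575
  Change    -0.4418    0.2209
  Equil     0.07439    0.2367
  solve Keq expr → x = 0.2209; check Q = 42.76
Then change container volume by factor 1.5 (V_new/V_old).
Step 2:
                  J         G
  Initial    0.0496    0.1578
  Change    0.01016  -0.00508
  Equil     0.05976    0.1527
  solve Keq expr → x = -0.00508; check Q = 42.76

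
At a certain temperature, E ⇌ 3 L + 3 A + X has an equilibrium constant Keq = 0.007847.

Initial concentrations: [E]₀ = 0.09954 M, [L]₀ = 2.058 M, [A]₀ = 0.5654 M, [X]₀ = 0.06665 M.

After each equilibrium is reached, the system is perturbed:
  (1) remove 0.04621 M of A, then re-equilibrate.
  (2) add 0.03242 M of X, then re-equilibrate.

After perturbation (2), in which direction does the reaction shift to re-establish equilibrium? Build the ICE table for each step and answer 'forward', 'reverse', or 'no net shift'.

Direction: reverse

Q₀ = 1.055 vs Keq = 0.007847 ⇒ Q>K, reverse
Step 1:
                   E          L          A          X
  Initial    0.09954      2.058     0.5654    0.06665
  Change     0.06299     -0.189     -0.189   -0.06299
  Equil       0.1625      1.869     0.3764   0.003662
  solve Keq expr → x = -0.06299; check Q = 0.007847
Then remove 0.04621 M of A.
Step 2:
                   E          L          A          X
  Initial     0.1625      1.869     0.3302   0.003662
  Change   -0.001468   0.004403   0.004403   0.001468
  Equil       0.1611      1.873     0.3346    0.00513
  solve Keq expr → x = 0.001468; check Q = 0.007847
Then add 0.03242 M of X.
Step 3:
                   E          L          A          X
  Initial     0.1611      1.873     0.3346    0.03755
  Change      0.0239    -0.0717    -0.0717    -0.0239
  Equil        0.185      1.802     0.2629    0.01365
  solve Keq expr → x = -0.0239; check Q = 0.007847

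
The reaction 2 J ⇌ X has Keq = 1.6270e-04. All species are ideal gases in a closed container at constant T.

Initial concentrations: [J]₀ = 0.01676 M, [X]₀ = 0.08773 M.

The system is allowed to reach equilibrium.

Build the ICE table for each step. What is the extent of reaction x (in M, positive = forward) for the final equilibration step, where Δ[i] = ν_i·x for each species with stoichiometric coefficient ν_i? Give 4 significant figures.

x = -0.08772 M

Q₀ = 312.3 vs Keq = 1.6270e-04 ⇒ Q>K, reverse
Step 1:
                    J           X
  I           0.01676     0.08773
  C            0.1754    -0.08772
  E            0.1922  6.0108e-06
  solve Keq expr → x = -0.08772; check Q = 1.6270e-04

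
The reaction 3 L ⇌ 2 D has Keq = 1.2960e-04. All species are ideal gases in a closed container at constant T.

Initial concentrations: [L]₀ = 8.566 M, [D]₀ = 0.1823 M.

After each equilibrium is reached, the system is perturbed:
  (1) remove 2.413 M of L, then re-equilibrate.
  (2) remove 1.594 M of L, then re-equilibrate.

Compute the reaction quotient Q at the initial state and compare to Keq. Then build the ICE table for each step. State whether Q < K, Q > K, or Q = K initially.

Q₀ = 5.2874e-05; Q < K (proceeds forward)

Q₀ = 5.2874e-05 vs Keq = 1.2960e-04 ⇒ Q<K, forward
Step 1:
                   L          D
  I            8.566     0.1823
  C          -0.1439    0.09595
  E            8.422     0.2782
  solve Keq expr → x = 0.04797; check Q = 1.2960e-04
Then remove 2.413 M of L.
Step 2:
                   L          D
  I            6.009     0.2782
  C            0.156     -0.104
  E            6.165     0.1743
  solve Keq expr → x = -0.05199; check Q = 1.2960e-04
Then remove 1.594 M of L.
Step 3:
                   L          D
  I            4.571     0.1743
  C          0.08958   -0.05972
  E            4.661     0.1145
  solve Keq expr → x = -0.02986; check Q = 1.2960e-04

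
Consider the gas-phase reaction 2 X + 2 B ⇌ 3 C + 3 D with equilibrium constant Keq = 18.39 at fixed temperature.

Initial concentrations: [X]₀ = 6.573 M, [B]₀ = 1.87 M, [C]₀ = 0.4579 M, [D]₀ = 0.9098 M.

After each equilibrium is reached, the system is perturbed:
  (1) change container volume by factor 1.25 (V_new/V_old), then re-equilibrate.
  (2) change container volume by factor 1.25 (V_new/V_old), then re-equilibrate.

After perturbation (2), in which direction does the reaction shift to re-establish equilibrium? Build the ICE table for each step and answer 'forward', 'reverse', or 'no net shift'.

Direction: forward

Q₀ = 4.7856e-04 vs Keq = 18.39 ⇒ Q<K, forward
Step 1:
                    X           B           C           D
  I             6.573        1.87      0.4579      0.9098
  C            -1.206      -1.206       1.808       1.808
  E             5.367      0.6643       2.266       2.718
  solve Keq expr → x = 0.6028; check Q = 18.39
Then change container volume by factor 1.25 (V_new/V_old).
Step 2:
                    X           B           C           D
  I             4.294      0.5315       1.813       2.175
  C          -0.05022    -0.05022     0.07532     0.07532
  E             4.244      0.4813       1.888        2.25
  solve Keq expr → x = 0.02511; check Q = 18.39
Then change container volume by factor 1.25 (V_new/V_old).
Step 3:
                    X           B           C           D
  I             3.395       0.385       1.511         1.8
  C          -0.03897    -0.03897     0.05845     0.05845
  E             3.356       0.346       1.569       1.858
  solve Keq expr → x = 0.01948; check Q = 18.39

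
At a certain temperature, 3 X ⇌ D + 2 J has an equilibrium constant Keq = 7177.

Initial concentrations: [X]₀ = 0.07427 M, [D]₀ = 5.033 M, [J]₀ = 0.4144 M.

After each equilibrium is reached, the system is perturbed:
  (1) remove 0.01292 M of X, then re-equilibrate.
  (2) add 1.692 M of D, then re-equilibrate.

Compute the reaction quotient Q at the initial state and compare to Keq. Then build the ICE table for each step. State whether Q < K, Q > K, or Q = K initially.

Q₀ = 2110; Q < K (proceeds forward)

Q₀ = 2110 vs Keq = 7177 ⇒ Q<K, forward
Step 1:
                   X          D          J
  I          0.07427      5.033     0.4144
  C         -0.02362   0.007873    0.01575
  E          0.05065      5.041     0.4301
  solve Keq expr → x = 0.007873; check Q = 7177
Then remove 0.01292 M of X.
Step 2:
                   X          D          J
  I          0.03773      5.041     0.4301
  C          0.01226  -0.004088  -0.008175
  E          0.04999      5.037      0.422
  solve Keq expr → x = -0.004088; check Q = 7177
Then add 1.692 M of D.
Step 3:
                   X          D          J
  I          0.04999      6.729      0.422
  C         0.004785  -0.001595   -0.00319
  E          0.05478      6.727     0.4188
  solve Keq expr → x = -0.001595; check Q = 7177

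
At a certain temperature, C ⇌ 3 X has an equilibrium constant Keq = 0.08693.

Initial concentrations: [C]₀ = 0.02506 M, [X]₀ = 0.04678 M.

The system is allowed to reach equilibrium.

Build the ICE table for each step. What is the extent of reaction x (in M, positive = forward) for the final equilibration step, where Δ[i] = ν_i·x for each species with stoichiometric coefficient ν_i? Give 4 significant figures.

Q₀ = 0.004085 vs Keq = 0.08693 ⇒ Q<K, forward
Step 1:
                  C         X
  init      0.02506   0.04678
  Δ        -0.01562   0.04685
  eq       0.009443   0.09363
  solve Keq expr → x = 0.01562; check Q = 0.08693

x = 0.01562 M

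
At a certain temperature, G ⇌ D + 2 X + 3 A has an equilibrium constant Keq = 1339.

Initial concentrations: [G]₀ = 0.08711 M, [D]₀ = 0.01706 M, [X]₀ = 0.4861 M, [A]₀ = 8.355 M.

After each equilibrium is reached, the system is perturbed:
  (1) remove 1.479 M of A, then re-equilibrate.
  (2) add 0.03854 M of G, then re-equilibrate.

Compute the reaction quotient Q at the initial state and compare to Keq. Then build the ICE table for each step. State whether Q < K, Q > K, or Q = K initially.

Q₀ = 26.99 vs Keq = 1339 ⇒ Q<K, forward
Step 1:
                  G         D         X         A
  init      0.08711   0.01706    0.4861     8.355
  Δ        -0.07084   0.07084    0.1417    0.2125
  eq        0.01627    0.0879    0.6278     8.568
  solve Keq expr → x = 0.07084; check Q = 1339
Then remove 1.479 M of A.
Step 2:
                  G         D         X         A
  init      0.01627    0.0879    0.6278     7.089
  Δ       -0.005973  0.005973   0.01195   0.01792
  eq         0.0103   0.09387    0.6397     7.106
  solve Keq expr → x = 0.005973; check Q = 1339
Then add 0.03854 M of G.
Step 3:
                  G         D         X         A
  init      0.04884   0.09387    0.6397     7.106
  Δ        -0.03156   0.03156   0.06311   0.09467
  eq        0.01728    0.1254    0.7028     7.201
  solve Keq expr → x = 0.03156; check Q = 1339

Q₀ = 26.99; Q < K (proceeds forward)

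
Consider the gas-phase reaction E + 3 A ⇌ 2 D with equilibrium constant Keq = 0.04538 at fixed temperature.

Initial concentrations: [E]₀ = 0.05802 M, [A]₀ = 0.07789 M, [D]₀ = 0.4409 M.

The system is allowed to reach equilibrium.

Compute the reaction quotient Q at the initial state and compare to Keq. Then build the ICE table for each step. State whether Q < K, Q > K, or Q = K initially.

Q₀ = 7090 vs Keq = 0.04538 ⇒ Q>K, reverse
Step 1:
                    E           A           D
  Initial     0.05802     0.07789      0.4409
  Change       0.1922      0.5767     -0.3845
  Equil        0.2503      0.6546     0.05644
  solve Keq expr → x = -0.1922; check Q = 0.04538

Q₀ = 7090; Q > K (proceeds reverse)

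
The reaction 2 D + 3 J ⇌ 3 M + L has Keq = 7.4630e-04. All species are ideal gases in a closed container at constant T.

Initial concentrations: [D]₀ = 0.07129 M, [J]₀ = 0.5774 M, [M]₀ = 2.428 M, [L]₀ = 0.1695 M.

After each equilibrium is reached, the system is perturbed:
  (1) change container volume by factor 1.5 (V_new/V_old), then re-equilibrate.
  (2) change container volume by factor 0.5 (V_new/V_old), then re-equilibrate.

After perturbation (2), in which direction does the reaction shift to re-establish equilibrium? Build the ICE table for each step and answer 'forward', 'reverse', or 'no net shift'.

Direction: forward

Q₀ = 2480 vs Keq = 7.4630e-04 ⇒ Q>K, reverse
Step 1:
                    D           J           M           L
  init        0.07129      0.5774       2.428      0.1695
  Δ             0.339      0.5084     -0.5084     -0.1695
  eq           0.4102       1.086        1.92  2.2734e-05
  solve Keq expr → x = -0.1695; check Q = 7.4630e-04
Then change container volume by factor 1.5 (V_new/V_old).
Step 2:
                    D           J           M           L
  init         0.2735      0.7239        1.28  1.5156e-05
  Δ        1.0101e-05  1.5151e-05 -1.5151e-05 -5.0503e-06
  eq           0.2735      0.7239        1.28  1.0106e-05
  solve Keq expr → x = -5.0503e-06; check Q = 7.4630e-04
Then change container volume by factor 0.5 (V_new/V_old).
Step 3:
                    D           J           M           L
  init          0.547       1.448       2.559  2.0211e-05
  Δ       -4.0395e-05 -6.0593e-05  6.0593e-05  2.0198e-05
  eq            0.547       1.448       2.559  4.0409e-05
  solve Keq expr → x = 2.0198e-05; check Q = 7.4630e-04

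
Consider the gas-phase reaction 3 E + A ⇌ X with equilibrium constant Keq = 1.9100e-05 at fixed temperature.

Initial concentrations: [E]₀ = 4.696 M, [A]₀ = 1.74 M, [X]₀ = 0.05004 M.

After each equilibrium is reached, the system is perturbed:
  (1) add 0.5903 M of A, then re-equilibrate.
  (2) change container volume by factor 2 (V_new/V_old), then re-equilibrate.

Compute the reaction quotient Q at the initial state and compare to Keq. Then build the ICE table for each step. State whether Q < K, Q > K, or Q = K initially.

Q₀ = 2.7771e-04; Q > K (proceeds reverse)

Q₀ = 2.7771e-04 vs Keq = 1.9100e-05 ⇒ Q>K, reverse
Step 1:
                   E          A          X
  Initial      4.696       1.74    0.05004
  Change      0.1386    0.04618   -0.04618
  Equil        4.835      1.786   0.003855
  solve Keq expr → x = -0.04618; check Q = 1.9100e-05
Then add 0.5903 M of A.
Step 2:
                   E          A          X
  Initial      4.835      2.376   0.003855
  Change   -0.003778  -0.001259   0.001259
  Equil        4.831      2.375   0.005114
  solve Keq expr → x = 0.001259; check Q = 1.9100e-05
Then change container volume by factor 2 (V_new/V_old).
Step 3:
                   E          A          X
  Initial      2.415      1.188   0.002557
  Change    0.006703   0.002234  -0.002234
  Equil        2.422       1.19 3.2292e-04
  solve Keq expr → x = -0.002234; check Q = 1.9100e-05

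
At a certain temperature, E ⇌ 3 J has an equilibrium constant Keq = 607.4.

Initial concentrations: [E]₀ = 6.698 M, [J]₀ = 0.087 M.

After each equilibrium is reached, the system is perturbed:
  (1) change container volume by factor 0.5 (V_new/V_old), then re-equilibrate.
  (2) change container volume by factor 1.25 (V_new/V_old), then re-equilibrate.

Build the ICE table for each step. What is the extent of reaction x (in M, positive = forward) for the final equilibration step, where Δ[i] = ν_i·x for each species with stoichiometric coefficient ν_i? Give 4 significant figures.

Q₀ = 9.8313e-05 vs Keq = 607.4 ⇒ Q<K, forward
Step 1:
                   E          J
  Initial      6.698      0.087
  Change      -3.933       11.8
  Equil        2.765      11.89
  solve Keq expr → x = 3.933; check Q = 607.4
Then change container volume by factor 0.5 (V_new/V_old).
Step 2:
                   E          J
  Initial       5.53      23.77
  Change       2.315     -6.945
  Equil        7.845      16.83
  solve Keq expr → x = -2.315; check Q = 607.4
Then change container volume by factor 1.25 (V_new/V_old).
Step 3:
                   E          J
  Initial      6.276      13.46
  Change       -0.56       1.68
  Equil        5.716      15.14
  solve Keq expr → x = 0.56; check Q = 607.4

x = 0.56 M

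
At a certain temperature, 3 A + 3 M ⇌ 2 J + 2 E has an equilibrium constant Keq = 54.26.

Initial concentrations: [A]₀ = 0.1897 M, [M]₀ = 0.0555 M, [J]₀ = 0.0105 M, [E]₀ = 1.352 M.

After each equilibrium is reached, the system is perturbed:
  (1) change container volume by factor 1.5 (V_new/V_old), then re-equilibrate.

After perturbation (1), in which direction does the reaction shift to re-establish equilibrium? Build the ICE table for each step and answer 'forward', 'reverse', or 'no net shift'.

Q₀ = 172.7 vs Keq = 54.26 ⇒ Q>K, reverse
Step 1:
                    A           M           J           E
  I            0.1897      0.0555      0.0105       1.352
  C          0.005205    0.005205    -0.00347    -0.00347
  E            0.1949     0.06071     0.00703       1.349
  solve Keq expr → x = -0.001735; check Q = 54.26
Then change container volume by factor 1.5 (V_new/V_old).
Step 2:
                    A           M           J           E
  I            0.1299     0.04047    0.004687       0.899
  C          0.001893    0.001893   -0.001262   -0.001262
  E            0.1318     0.04236    0.003424      0.8978
  solve Keq expr → x = -6.3110e-04; check Q = 54.26

Direction: reverse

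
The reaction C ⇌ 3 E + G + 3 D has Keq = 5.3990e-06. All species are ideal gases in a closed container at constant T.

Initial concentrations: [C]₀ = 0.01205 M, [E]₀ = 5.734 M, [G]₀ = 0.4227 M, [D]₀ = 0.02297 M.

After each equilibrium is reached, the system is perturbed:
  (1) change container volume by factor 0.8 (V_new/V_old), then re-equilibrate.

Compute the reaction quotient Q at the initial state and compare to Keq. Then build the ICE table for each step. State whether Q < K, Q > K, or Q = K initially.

Q₀ = 0.08015; Q > K (proceeds reverse)

Q₀ = 0.08015 vs Keq = 5.3990e-06 ⇒ Q>K, reverse
Step 1:
                  C         E         G         D
  init      0.01205     5.734    0.4227   0.02297
  Δ        0.007288  -0.02187 -0.007288  -0.02187
  eq        0.01934     5.712    0.4154  0.001105
  solve Keq expr → x = -0.007288; check Q = 5.3990e-06
Then change container volume by factor 0.8 (V_new/V_old).
Step 2:
                  C         E         G         D
  init      0.02417      7.14    0.5193  0.001381
  Δ       1.6500e-04 -4.9500e-04 -1.6500e-04 -4.9500e-04
  eq        0.02434      7.14    0.5191 8.8601e-04
  solve Keq expr → x = -1.6500e-04; check Q = 5.3990e-06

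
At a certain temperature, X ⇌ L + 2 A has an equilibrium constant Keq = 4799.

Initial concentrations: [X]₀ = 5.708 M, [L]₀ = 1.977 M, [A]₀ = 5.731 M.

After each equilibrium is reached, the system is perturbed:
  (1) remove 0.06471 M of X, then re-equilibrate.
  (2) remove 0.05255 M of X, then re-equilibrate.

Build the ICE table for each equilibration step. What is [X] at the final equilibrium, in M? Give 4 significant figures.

[X]_eq = 0.3894 M

Q₀ = 11.38 vs Keq = 4799 ⇒ Q<K, forward
Step 1:
                   X          L          A
  Initial      5.708      1.977      5.731
  Change      -5.303      5.303      10.61
  Equil       0.4049       7.28      16.34
  solve Keq expr → x = 5.303; check Q = 4799
Then remove 0.06471 M of X.
Step 2:
                   X          L          A
  Initial     0.3402       7.28      16.34
  Change     0.05609   -0.05609    -0.1122
  Equil       0.3963      7.224      16.23
  solve Keq expr → x = -0.05609; check Q = 4799
Then remove 0.05255 M of X.
Step 3:
                   X          L          A
  Initial     0.3437      7.224      16.23
  Change     0.04563   -0.04563   -0.09126
  Equil       0.3894      7.178      16.13
  solve Keq expr → x = -0.04563; check Q = 4799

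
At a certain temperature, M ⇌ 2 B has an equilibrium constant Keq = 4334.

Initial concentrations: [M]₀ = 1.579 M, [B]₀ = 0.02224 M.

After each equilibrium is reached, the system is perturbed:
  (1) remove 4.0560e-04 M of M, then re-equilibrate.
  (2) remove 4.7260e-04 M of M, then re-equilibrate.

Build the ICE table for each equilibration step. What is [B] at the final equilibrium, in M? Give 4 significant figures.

[B]_eq = 3.174 M

Q₀ = 3.1325e-04 vs Keq = 4334 ⇒ Q<K, forward
Step 1:
                    M           B
  Initial       1.579     0.02224
  Change       -1.577       3.153
  Equil      0.002327       3.176
  solve Keq expr → x = 1.577; check Q = 4334
Then remove 4.0560e-04 M of M.
Step 2:
                    M           B
  Initial    0.001921       3.176
  Change   4.0441e-04 -8.0883e-04
  Equil      0.002326       3.175
  solve Keq expr → x = -4.0441e-04; check Q = 4334
Then remove 4.7260e-04 M of M.
Step 3:
                    M           B
  Initial    0.001853       3.175
  Change   4.7122e-04 -9.4244e-04
  Equil      0.002324       3.174
  solve Keq expr → x = -4.7122e-04; check Q = 4334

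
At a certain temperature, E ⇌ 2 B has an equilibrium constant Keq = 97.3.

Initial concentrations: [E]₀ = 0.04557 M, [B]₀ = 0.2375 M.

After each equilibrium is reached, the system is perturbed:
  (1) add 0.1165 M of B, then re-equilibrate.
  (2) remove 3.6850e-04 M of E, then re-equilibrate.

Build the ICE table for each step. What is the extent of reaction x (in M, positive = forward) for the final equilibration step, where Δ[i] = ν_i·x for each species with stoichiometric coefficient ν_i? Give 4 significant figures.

Q₀ = 1.238 vs Keq = 97.3 ⇒ Q<K, forward
Step 1:
                    E           B
  init        0.04557      0.2375
  Δ          -0.04447     0.08895
  eq         0.001095      0.3264
  solve Keq expr → x = 0.04447; check Q = 97.3
Then add 0.1165 M of B.
Step 2:
                    E           B
  init       0.001095      0.4429
  Δ        9.0478e-04    -0.00181
  eq            0.002      0.4411
  solve Keq expr → x = -9.0478e-04; check Q = 97.3
Then remove 3.6850e-04 M of E.
Step 3:
                    E           B
  init       0.001632      0.4411
  Δ        3.6194e-04 -7.2388e-04
  eq         0.001993      0.4404
  solve Keq expr → x = -3.6194e-04; check Q = 97.3

x = -3.6194e-04 M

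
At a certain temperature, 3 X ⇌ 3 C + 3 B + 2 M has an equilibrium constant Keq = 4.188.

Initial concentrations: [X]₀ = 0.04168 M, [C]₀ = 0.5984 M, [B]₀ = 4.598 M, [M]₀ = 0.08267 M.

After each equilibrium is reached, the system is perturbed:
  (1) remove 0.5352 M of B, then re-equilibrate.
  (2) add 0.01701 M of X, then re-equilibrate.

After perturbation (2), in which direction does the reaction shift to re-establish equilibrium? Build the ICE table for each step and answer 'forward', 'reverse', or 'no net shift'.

Direction: forward

Q₀ = 1966 vs Keq = 4.188 ⇒ Q>K, reverse
Step 1:
                  X         C         B         M
  init      0.04168    0.5984     4.598   0.08267
  Δ         0.08485  -0.08485  -0.08485  -0.05657
  eq         0.1265    0.5136     4.513    0.0261
  solve Keq expr → x = -0.02828; check Q = 4.188
Then remove 0.5352 M of B.
Step 2:
                  X         C         B         M
  init       0.1265    0.5136     3.978    0.0261
  Δ       -0.004798  0.004798  0.004798  0.003199
  eq         0.1217    0.5183     3.983    0.0293
  solve Keq expr → x = 0.001599; check Q = 4.188
Then add 0.01701 M of X.
Step 3:
                  X         C         B         M
  init       0.1387    0.5183     3.983    0.0293
  Δ       -0.005492  0.005492  0.005492  0.003661
  eq         0.1332    0.5238     3.988   0.03296
  solve Keq expr → x = 0.001831; check Q = 4.188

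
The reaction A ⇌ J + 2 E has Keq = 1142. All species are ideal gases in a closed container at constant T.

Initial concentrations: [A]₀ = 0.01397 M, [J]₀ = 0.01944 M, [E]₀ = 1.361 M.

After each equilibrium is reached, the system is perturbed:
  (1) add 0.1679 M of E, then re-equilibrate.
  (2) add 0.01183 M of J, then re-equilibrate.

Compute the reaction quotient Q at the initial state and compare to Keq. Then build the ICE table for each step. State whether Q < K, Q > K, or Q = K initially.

Q₀ = 2.578 vs Keq = 1142 ⇒ Q<K, forward
Step 1:
                   A          J          E
  Initial    0.01397    0.01944      1.361
  Change    -0.01391    0.01391    0.02783
  Equil   5.6334e-05    0.03335      1.389
  solve Keq expr → x = 0.01391; check Q = 1142
Then add 0.1679 M of E.
Step 2:
                   A          J          E
  Initial 5.6334e-05    0.03335      1.557
  Change  1.4411e-05 -1.4411e-05 -2.8822e-05
  Equil   7.0745e-05    0.03334      1.557
  solve Keq expr → x = -1.4411e-05; check Q = 1142
Then add 0.01183 M of J.
Step 3:
                   A          J          E
  Initial 7.0745e-05    0.04517      1.557
  Change  2.5044e-05 -2.5044e-05 -5.0088e-05
  Equil   9.5789e-05    0.04514      1.557
  solve Keq expr → x = -2.5044e-05; check Q = 1142

Q₀ = 2.578; Q < K (proceeds forward)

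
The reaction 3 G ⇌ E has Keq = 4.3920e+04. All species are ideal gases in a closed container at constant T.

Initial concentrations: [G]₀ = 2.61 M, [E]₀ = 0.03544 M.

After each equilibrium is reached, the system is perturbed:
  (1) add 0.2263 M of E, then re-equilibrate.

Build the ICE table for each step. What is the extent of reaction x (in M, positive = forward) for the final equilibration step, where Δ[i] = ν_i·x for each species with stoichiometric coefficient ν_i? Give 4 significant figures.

x = -7.0779e-04 M

Q₀ = 0.001993 vs Keq = 4.3920e+04 ⇒ Q<K, forward
Step 1:
                  G         E
  I            2.61   0.03544
  C          -2.583    0.8609
  E         0.02733    0.8963
  solve Keq expr → x = 0.8609; check Q = 4.3920e+04
Then add 0.2263 M of E.
Step 2:
                  G         E
  I         0.02733     1.123
  C        0.002123 -7.0779e-04
  E         0.02945     1.122
  solve Keq expr → x = -7.0779e-04; check Q = 4.3920e+04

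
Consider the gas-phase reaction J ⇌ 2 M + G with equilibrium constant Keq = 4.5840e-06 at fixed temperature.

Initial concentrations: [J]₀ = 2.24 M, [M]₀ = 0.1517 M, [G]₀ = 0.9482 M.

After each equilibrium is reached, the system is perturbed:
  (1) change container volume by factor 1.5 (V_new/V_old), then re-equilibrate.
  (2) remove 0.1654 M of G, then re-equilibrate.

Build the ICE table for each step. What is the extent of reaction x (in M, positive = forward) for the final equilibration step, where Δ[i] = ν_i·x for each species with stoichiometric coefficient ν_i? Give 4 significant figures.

Q₀ = 0.009741 vs Keq = 4.5840e-06 ⇒ Q>K, reverse
Step 1:
                  J         M         G
  init         2.24    0.1517    0.9482
  Δ         0.07411   -0.1482  -0.07411
  eq          2.314  0.003484    0.8741
  solve Keq expr → x = -0.07411; check Q = 4.5840e-06
Then change container volume by factor 1.5 (V_new/V_old).
Step 2:
                  J         M         G
  init        1.543  0.002322    0.5827
  Δ       -5.7942e-04  0.001159 5.7942e-04
  eq          1.542  0.003481    0.5833
  solve Keq expr → x = 5.7942e-04; check Q = 4.5840e-06
Then remove 0.1654 M of G.
Step 3:
                  J         M         G
  init        1.542  0.003481    0.4179
  Δ       -3.1482e-04 6.2965e-04 3.1482e-04
  eq          1.542  0.004111    0.4182
  solve Keq expr → x = 3.1482e-04; check Q = 4.5840e-06

x = 3.1482e-04 M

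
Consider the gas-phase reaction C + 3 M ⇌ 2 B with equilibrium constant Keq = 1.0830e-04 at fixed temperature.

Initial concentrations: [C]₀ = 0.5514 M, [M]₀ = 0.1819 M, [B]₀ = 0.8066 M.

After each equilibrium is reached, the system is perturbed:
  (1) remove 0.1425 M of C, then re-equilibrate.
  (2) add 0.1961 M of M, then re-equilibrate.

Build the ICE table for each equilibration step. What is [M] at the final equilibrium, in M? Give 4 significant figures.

Q₀ = 196 vs Keq = 1.0830e-04 ⇒ Q>K, reverse
Step 1:
                   C          M          B
  Initial     0.5514     0.1819     0.8066
  Change      0.3952      1.186    -0.7904
  Equil       0.9466      1.368    0.01619
  solve Keq expr → x = -0.3952; check Q = 1.0830e-04
Then remove 0.1425 M of C.
Step 2:
                   C          M          B
  Initial     0.8041      1.368    0.01619
  Change  6.1621e-04   0.001849  -0.001232
  Equil       0.8047      1.369    0.01496
  solve Keq expr → x = -6.1621e-04; check Q = 1.0830e-04
Then add 0.1961 M of M.
Step 3:
                   C          M          B
  Initial     0.8047      1.565    0.01496
  Change   -0.001611  -0.004834   0.003223
  Equil       0.8031      1.561    0.01818
  solve Keq expr → x = 0.001611; check Q = 1.0830e-04

[M]_eq = 1.561 M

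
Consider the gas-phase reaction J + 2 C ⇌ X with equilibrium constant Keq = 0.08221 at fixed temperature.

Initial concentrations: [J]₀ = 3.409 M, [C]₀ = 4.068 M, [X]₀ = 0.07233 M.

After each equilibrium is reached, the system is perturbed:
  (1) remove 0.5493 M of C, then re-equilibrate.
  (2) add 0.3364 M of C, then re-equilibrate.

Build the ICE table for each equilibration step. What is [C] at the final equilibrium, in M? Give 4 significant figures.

[C]_eq = 2.121 M

Q₀ = 0.001282 vs Keq = 0.08221 ⇒ Q<K, forward
Step 1:
                   J          C          X
  I            3.409      4.068    0.07233
  C          -0.9273     -1.855     0.9273
  E            2.482      2.213     0.9996
  solve Keq expr → x = 0.9273; check Q = 0.08221
Then remove 0.5493 M of C.
Step 2:
                   J          C          X
  I            2.482      1.664     0.9996
  C           0.1549     0.3099    -0.1549
  E            2.637      1.974     0.8447
  solve Keq expr → x = -0.1549; check Q = 0.08221
Then add 0.3364 M of C.
Step 3:
                   J          C          X
  I            2.637       2.31     0.8447
  C         -0.09494    -0.1899    0.09494
  E            2.542      2.121     0.9396
  solve Keq expr → x = 0.09494; check Q = 0.08221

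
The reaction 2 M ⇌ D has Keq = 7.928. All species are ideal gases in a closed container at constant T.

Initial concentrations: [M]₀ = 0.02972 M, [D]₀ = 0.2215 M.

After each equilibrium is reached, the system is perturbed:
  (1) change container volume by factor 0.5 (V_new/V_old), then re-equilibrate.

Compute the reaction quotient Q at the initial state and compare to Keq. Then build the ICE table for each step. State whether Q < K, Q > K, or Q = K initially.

Q₀ = 250.8 vs Keq = 7.928 ⇒ Q>K, reverse
Step 1:
                    M           D
  Initial     0.02972      0.2215
  Change       0.1143    -0.05713
  Equil         0.144      0.1644
  solve Keq expr → x = -0.05713; check Q = 7.928
Then change container volume by factor 0.5 (V_new/V_old).
Step 2:
                    M           D
  Initial       0.288      0.3287
  Change      -0.0733     0.03665
  Equil        0.2147      0.3654
  solve Keq expr → x = 0.03665; check Q = 7.928

Q₀ = 250.8; Q > K (proceeds reverse)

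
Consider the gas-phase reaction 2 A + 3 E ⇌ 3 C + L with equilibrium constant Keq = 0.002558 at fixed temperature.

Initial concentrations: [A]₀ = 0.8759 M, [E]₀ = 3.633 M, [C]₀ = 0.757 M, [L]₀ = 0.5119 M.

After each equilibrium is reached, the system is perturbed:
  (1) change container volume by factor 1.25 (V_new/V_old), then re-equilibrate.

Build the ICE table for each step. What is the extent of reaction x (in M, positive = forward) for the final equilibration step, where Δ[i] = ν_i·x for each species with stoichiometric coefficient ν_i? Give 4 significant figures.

Q₀ = 0.006036 vs Keq = 0.002558 ⇒ Q>K, reverse
Step 1:
                   A          E          C          L
  Initial     0.8759      3.633      0.757     0.5119
  Change     0.07887     0.1183    -0.1183   -0.03944
  Equil       0.9548      3.751     0.6387     0.4725
  solve Keq expr → x = -0.03944; check Q = 0.002558
Then change container volume by factor 1.25 (V_new/V_old).
Step 2:
                   A          E          C          L
  Initial     0.7638      3.001      0.511      0.378
  Change     0.01546    0.02319   -0.02319  -0.007729
  Equil       0.7793      3.024     0.4878     0.3702
  solve Keq expr → x = -0.007729; check Q = 0.002558

x = -0.007729 M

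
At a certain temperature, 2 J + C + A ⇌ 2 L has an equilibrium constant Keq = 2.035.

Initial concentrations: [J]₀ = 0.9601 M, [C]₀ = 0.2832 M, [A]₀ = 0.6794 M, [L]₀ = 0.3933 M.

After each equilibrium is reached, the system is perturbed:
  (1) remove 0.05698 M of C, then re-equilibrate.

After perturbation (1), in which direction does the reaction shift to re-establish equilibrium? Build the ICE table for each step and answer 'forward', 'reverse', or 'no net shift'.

Q₀ = 0.8722 vs Keq = 2.035 ⇒ Q<K, forward
Step 1:
                    J           C           A           L
  init         0.9601      0.2832      0.6794      0.3933
  Δ          -0.08965    -0.04482    -0.04482     0.08965
  eq           0.8705      0.2384      0.6346      0.4829
  solve Keq expr → x = 0.04482; check Q = 2.035
Then remove 0.05698 M of C.
Step 2:
                    J           C           A           L
  init         0.8705      0.1814      0.6346      0.4829
  Δ           0.02742     0.01371     0.01371    -0.02742
  eq           0.8979      0.1951      0.6483      0.4555
  solve Keq expr → x = -0.01371; check Q = 2.035

Direction: reverse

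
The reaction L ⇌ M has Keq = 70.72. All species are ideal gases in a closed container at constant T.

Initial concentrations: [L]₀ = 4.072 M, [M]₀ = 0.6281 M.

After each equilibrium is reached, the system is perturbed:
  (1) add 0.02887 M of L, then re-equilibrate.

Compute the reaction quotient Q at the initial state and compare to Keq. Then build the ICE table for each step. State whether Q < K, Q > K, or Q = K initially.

Q₀ = 0.1542; Q < K (proceeds forward)

Q₀ = 0.1542 vs Keq = 70.72 ⇒ Q<K, forward
Step 1:
                  L         M
  Initial     4.072    0.6281
  Change     -4.006     4.006
  Equil     0.06553     4.635
  solve Keq expr → x = 4.006; check Q = 70.72
Then add 0.02887 M of L.
Step 2:
                  L         M
  Initial    0.0944     4.635
  Change   -0.02847   0.02847
  Equil     0.06594     4.663
  solve Keq expr → x = 0.02847; check Q = 70.72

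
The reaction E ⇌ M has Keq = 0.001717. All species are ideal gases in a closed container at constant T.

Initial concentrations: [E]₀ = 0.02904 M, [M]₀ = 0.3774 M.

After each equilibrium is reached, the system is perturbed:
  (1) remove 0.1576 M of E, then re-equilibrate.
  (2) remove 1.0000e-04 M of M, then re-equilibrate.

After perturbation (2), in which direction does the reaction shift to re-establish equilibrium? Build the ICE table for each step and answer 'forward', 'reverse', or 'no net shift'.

Direction: forward

Q₀ = 13 vs Keq = 0.001717 ⇒ Q>K, reverse
Step 1:
                   E          M
  init       0.02904     0.3774
  Δ           0.3767    -0.3767
  eq          0.4057 6.9666e-04
  solve Keq expr → x = -0.3767; check Q = 0.001717
Then remove 0.1576 M of E.
Step 2:
                   E          M
  init        0.2481 6.9666e-04
  Δ       2.7014e-04 -2.7014e-04
  eq          0.2484 4.2653e-04
  solve Keq expr → x = -2.7014e-04; check Q = 0.001717
Then remove 1.0000e-04 M of M.
Step 3:
                   E          M
  init        0.2484 3.2653e-04
  Δ       -9.9829e-05 9.9829e-05
  eq          0.2483 4.2635e-04
  solve Keq expr → x = 9.9829e-05; check Q = 0.001717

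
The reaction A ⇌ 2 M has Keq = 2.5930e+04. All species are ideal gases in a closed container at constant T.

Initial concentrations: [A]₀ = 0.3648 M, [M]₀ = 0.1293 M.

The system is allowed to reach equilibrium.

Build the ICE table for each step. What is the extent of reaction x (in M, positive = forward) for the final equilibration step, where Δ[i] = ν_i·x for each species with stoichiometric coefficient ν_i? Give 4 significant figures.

Q₀ = 0.04583 vs Keq = 2.5930e+04 ⇒ Q<K, forward
Step 1:
                   A          M
  Initial     0.3648     0.1293
  Change     -0.3648     0.7295
  Equil   2.8446e-05     0.8588
  solve Keq expr → x = 0.3648; check Q = 2.5930e+04

x = 0.3648 M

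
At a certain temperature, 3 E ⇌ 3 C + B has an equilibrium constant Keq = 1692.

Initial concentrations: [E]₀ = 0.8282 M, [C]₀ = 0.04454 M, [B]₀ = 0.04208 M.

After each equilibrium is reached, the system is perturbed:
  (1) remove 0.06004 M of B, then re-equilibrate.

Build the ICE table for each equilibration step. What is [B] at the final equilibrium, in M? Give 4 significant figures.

Q₀ = 6.5452e-06 vs Keq = 1692 ⇒ Q<K, forward
Step 1:
                   E          C          B
  init        0.8282    0.04454    0.04208
  Δ          -0.7817     0.7817     0.2606
  eq         0.04655     0.8262     0.3026
  solve Keq expr → x = 0.2606; check Q = 1692
Then remove 0.06004 M of B.
Step 2:
                   E          C          B
  init       0.04655     0.8262     0.2426
  Δ        -0.003085   0.003085   0.001028
  eq         0.04346     0.8293     0.2436
  solve Keq expr → x = 0.001028; check Q = 1692

[B]_eq = 0.2436 M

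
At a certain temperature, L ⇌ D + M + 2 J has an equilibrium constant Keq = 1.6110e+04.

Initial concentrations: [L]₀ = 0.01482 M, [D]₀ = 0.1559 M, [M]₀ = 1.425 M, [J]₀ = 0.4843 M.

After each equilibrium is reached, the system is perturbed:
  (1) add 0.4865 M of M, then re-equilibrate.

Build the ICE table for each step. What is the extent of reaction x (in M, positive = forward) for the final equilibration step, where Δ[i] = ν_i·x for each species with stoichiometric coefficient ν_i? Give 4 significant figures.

x = -1.3616e-06 M

Q₀ = 3.516 vs Keq = 1.6110e+04 ⇒ Q<K, forward
Step 1:
                    L           D           M           J
  init        0.01482      0.1559       1.425      0.4843
  Δ          -0.01482     0.01482     0.01482     0.02963
  eq       4.0299e-06      0.1707        1.44      0.5139
  solve Keq expr → x = 0.01482; check Q = 1.6110e+04
Then add 0.4865 M of M.
Step 2:
                    L           D           M           J
  init     4.0299e-06      0.1707       1.926      0.5139
  Δ        1.3616e-06 -1.3616e-06 -1.3616e-06 -2.7231e-06
  eq       5.3915e-06      0.1707       1.926      0.5139
  solve Keq expr → x = -1.3616e-06; check Q = 1.6110e+04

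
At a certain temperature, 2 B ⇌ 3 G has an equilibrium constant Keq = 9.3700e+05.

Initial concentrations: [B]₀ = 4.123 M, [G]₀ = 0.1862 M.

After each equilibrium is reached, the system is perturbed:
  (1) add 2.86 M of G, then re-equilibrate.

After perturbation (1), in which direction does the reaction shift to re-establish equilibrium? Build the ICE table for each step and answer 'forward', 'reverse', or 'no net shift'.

Q₀ = 3.7976e-04 vs Keq = 9.3700e+05 ⇒ Q<K, forward
Step 1:
                  B         G
  I           4.123    0.1862
  C          -4.106      6.16
  E         0.01651     6.346
  solve Keq expr → x = 2.053; check Q = 9.3700e+05
Then add 2.86 M of G.
Step 2:
                  B         G
  I         0.01651     9.206
  C         0.01225  -0.01838
  E         0.02877     9.188
  solve Keq expr → x = -0.006127; check Q = 9.3700e+05

Direction: reverse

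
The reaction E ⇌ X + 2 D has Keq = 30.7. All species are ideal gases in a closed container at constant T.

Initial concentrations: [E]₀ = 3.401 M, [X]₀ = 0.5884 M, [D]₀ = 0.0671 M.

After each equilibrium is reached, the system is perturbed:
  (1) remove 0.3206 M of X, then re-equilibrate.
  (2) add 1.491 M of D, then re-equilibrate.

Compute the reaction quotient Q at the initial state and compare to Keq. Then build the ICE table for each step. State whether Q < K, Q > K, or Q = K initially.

Q₀ = 7.7895e-04 vs Keq = 30.7 ⇒ Q<K, forward
Step 1:
                   E          X          D
  init         3.401     0.5884     0.0671
  Δ           -2.002      2.002      4.004
  eq           1.399      2.591      4.071
  solve Keq expr → x = 2.002; check Q = 30.7
Then remove 0.3206 M of X.
Step 2:
                   E          X          D
  init         1.399       2.27      4.071
  Δ         -0.06192    0.06192     0.1238
  eq           1.337      2.332      4.195
  solve Keq expr → x = 0.06192; check Q = 30.7
Then add 1.491 M of D.
Step 3:
                   E          X          D
  init         1.337      2.332      5.686
  Δ           0.3238    -0.3238    -0.6476
  eq           1.661      2.008      5.039
  solve Keq expr → x = -0.3238; check Q = 30.7

Q₀ = 7.7895e-04; Q < K (proceeds forward)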